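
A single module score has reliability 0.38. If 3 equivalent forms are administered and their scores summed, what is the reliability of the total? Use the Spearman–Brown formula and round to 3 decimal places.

0.648

ρ_k = kρ / (1 + (k−1)ρ) = 3·0.38 / (1 + 2·0.38) = 1.140 / 1.760 = 0.648.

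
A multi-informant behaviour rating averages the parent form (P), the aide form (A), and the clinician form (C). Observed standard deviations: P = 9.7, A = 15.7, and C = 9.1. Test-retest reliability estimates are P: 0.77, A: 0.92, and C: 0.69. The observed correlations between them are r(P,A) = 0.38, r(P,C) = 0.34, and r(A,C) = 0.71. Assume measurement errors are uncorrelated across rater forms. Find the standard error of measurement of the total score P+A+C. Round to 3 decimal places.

Var(total) = 423.39 + 378.639 = 802.029.
True-score variance = 356.359 + 378.639 = 734.998, so reliability = 0.9164.
Error variance = 802.029 − 734.998 = 67.031; SEM = √67.031 = 8.187.

8.187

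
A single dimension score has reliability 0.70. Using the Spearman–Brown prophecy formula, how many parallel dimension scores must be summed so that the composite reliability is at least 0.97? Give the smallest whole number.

14

k ≥ ρ*(1−ρ₁)/(ρ₁(1−ρ*)) = 0.97·0.30 / (0.70·0.03) = 13.857.
Smallest integer k = 14.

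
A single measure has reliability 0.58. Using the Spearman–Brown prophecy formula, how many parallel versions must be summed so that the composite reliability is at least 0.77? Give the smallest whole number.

k ≥ ρ*(1−ρ₁)/(ρ₁(1−ρ*)) = 0.77·0.42 / (0.58·0.23) = 2.424.
Smallest integer k = 3.

3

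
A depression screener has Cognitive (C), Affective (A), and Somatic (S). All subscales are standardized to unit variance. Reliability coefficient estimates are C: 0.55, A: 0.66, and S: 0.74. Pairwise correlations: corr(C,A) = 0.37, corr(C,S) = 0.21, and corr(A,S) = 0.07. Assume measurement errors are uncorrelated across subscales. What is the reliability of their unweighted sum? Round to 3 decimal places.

0.756

Var(C+A+S) = 3 + 2·[0.37 + 0.21 + 0.07] = 3 + 1.3 = 4.3.
With uncorrelated errors the cross-covariances are all true-score covariance, so they carry over unchanged; only the diagonal terms shrink to ρᵢσᵢ².
True-score variance = [0.55 + 0.66 + 0.74] + 1.3 = 1.95 + 1.3 = 3.25.
Reliability = 3.25 / 4.3 = 0.756.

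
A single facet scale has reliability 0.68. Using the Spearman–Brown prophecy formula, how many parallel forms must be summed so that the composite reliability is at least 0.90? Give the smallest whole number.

k ≥ ρ*(1−ρ₁)/(ρ₁(1−ρ*)) = 0.90·0.32 / (0.68·0.10) = 4.235.
Smallest integer k = 5.

5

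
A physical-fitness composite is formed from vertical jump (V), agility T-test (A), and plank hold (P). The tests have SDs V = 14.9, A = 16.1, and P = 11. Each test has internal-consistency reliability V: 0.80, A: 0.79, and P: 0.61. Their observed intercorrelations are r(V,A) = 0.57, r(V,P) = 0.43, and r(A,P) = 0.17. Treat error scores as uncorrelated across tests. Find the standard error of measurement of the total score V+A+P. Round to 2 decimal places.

12.08

Var(total) = 602.22 + 474.643 = 1076.86.
True-score variance = 456.194 + 474.643 = 930.837, so reliability = 0.8644.
Error variance = 1076.86 − 930.837 = 146.026; SEM = √146.026 = 12.08.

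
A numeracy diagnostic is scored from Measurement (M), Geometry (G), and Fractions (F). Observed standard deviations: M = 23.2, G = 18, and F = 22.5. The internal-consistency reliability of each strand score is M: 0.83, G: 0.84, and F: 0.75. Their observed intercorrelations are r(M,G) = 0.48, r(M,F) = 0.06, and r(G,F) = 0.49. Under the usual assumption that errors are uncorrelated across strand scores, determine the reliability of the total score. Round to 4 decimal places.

Var(M+G+F) = 23.2² + 18² + 22.5² + 2·[23.2·18·0.48 + 23.2·22.5·0.06 + 18·22.5·0.49] = 1368.49 + 860.436 = 2228.93.
With uncorrelated errors the cross-covariances are all true-score covariance, so they carry over unchanged; only the diagonal terms shrink to ρᵢσᵢ².
True-score variance = [23.2²·0.83 + 18²·0.84 + 22.5²·0.75] + 860.436 = 1098.59 + 860.436 = 1959.02.
Reliability = 1959.02 / 2228.93 = 0.8789.

0.8789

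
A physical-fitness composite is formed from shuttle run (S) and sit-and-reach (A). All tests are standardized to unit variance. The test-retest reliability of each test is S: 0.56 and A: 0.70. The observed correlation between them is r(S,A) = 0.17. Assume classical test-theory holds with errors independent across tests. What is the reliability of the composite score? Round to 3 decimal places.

Var(S+A) = 2 + 2·[0.17] = 2 + 0.34 = 2.34.
With uncorrelated errors the cross-covariances are all true-score covariance, so they carry over unchanged; only the diagonal terms shrink to ρᵢσᵢ².
True-score variance = [0.56 + 0.70] + 0.34 = 1.26 + 0.34 = 1.6.
Reliability = 1.6 / 2.34 = 0.684.

0.684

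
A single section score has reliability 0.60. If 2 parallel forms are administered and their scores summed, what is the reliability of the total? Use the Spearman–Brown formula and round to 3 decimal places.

0.750

ρ_k = kρ / (1 + (k−1)ρ) = 2·0.60 / (1 + 1·0.60) = 1.200 / 1.600 = 0.750.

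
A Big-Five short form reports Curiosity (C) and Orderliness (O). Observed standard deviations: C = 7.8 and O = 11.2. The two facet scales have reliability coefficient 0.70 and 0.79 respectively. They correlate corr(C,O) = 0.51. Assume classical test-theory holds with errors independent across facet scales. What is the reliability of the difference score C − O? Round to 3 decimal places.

0.541

Var(C−O) = 7.8² + 11.2² − 2·7.8·11.2·0.51 = 186.28 − 89.1072 = 97.1728.
With uncorrelated errors the cross-covariances are all true-score covariance, so they carry over unchanged; only the diagonal terms shrink to ρᵢσᵢ².
True-score variance = [7.8²·0.70 + 11.2²·0.79] − 89.1072 = 141.686 − 89.1072 = 52.5784.
Reliability = 52.5784 / 97.1728 = 0.541.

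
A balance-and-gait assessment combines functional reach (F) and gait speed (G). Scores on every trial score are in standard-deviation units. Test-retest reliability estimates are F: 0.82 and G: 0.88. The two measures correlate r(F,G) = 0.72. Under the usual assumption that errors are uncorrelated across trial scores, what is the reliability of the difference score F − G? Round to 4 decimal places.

Var(F−G) = 1 + 1 − 2·0.72 = 2 − 1.44 = 0.56.
With uncorrelated errors the cross-covariances are all true-score covariance, so they carry over unchanged; only the diagonal terms shrink to ρᵢσᵢ².
True-score variance = [0.82 + 0.88] − 1.44 = 1.7 − 1.44 = 0.26.
Reliability = 0.26 / 0.56 = 0.4643.

0.4643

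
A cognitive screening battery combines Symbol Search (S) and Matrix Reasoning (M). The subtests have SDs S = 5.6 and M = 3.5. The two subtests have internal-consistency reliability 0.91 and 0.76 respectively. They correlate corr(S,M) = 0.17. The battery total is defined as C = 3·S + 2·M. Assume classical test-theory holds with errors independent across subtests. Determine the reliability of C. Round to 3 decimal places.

0.900

Var(C) = 3²·5.6² + 2²·3.5² + 2·[6·5.6·3.5·0.17] = 331.24 + 39.984 = 371.224.
With uncorrelated errors the cross-covariances are all true-score covariance, so they carry over unchanged; only the diagonal terms shrink to ρᵢσᵢ².
True-score variance = [3²·5.6²·0.91 + 2²·3.5²·0.76] + 39.984 = 294.078 + 39.984 = 334.062.
Reliability = 334.062 / 371.224 = 0.900.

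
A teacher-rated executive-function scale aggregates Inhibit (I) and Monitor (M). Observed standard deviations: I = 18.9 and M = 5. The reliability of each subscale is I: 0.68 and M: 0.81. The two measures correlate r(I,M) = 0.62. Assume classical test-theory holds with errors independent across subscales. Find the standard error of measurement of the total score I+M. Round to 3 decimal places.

Var(total) = 382.21 + 117.18 = 499.39.
True-score variance = 263.153 + 117.18 = 380.333, so reliability = 0.7616.
Error variance = 499.39 − 380.333 = 119.057; SEM = √119.057 = 10.911.

10.911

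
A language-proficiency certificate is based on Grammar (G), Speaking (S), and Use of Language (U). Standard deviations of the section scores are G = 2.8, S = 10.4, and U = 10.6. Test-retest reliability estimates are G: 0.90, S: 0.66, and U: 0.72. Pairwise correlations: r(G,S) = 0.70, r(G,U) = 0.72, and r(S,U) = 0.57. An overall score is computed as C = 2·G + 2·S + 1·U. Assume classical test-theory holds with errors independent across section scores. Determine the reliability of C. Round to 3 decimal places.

Var(C) = 2²·2.8² + 2²·10.4² + 10.6² + 2·[4·2.8·10.4·0.70 + 2·2.8·10.6·0.72 + 2·10.4·10.6·0.57] = 576.36 + 499.898 = 1076.26.
With uncorrelated errors the cross-covariances are all true-score covariance, so they carry over unchanged; only the diagonal terms shrink to ρᵢσᵢ².
True-score variance = [2²·2.8²·0.90 + 2²·10.4²·0.66 + 10.6²·0.72] + 499.898 = 394.666 + 499.898 = 894.563.
Reliability = 894.563 / 1076.26 = 0.831.

0.831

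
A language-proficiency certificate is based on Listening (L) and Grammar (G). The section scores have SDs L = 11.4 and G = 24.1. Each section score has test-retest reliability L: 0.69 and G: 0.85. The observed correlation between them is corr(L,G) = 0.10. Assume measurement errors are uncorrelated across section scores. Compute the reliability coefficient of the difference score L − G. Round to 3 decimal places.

Var(L−G) = 11.4² + 24.1² − 2·11.4·24.1·0.10 = 710.77 − 54.948 = 655.822.
Because errors are independent across components, Cov(Tᵢ,Tⱼ) = Cov(Xᵢ,Xⱼ); the off-diagonal part of the true-score variance is the same as above.
True-score variance = [11.4²·0.69 + 24.1²·0.85] − 54.948 = 583.361 − 54.948 = 528.413.
Reliability = 528.413 / 655.822 = 0.806.

0.806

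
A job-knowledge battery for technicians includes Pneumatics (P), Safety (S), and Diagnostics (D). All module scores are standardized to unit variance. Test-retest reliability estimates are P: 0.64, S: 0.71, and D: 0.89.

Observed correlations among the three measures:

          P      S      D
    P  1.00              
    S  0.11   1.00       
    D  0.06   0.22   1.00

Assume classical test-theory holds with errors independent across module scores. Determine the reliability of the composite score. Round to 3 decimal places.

Var(P+S+D) = 3 + 2·[0.11 + 0.06 + 0.22] = 3 + 0.78 = 3.78.
Under uncorrelated errors the observed covariances equal the true-score covariances, so only the own-variance terms attenuate.
True-score variance = [0.64 + 0.71 + 0.89] + 0.78 = 2.24 + 0.78 = 3.02.
Reliability = 3.02 / 3.78 = 0.799.

0.799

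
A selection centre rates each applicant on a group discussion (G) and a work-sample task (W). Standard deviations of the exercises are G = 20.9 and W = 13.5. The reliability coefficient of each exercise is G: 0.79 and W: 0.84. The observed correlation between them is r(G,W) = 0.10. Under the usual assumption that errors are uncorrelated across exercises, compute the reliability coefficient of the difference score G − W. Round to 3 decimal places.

Var(G−W) = 20.9² + 13.5² − 2·20.9·13.5·0.10 = 619.06 − 56.43 = 562.63.
Because errors are independent across components, Cov(Tᵢ,Tⱼ) = Cov(Xᵢ,Xⱼ); the off-diagonal part of the true-score variance is the same as above.
True-score variance = [20.9²·0.79 + 13.5²·0.84] − 56.43 = 498.17 − 56.43 = 441.74.
Reliability = 441.74 / 562.63 = 0.785.

0.785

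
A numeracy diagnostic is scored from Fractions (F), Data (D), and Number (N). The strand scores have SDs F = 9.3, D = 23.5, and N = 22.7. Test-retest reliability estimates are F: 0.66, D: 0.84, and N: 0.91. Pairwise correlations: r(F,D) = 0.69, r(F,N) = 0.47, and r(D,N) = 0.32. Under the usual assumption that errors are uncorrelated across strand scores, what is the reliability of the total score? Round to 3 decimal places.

0.918

Var(F+D+N) = 9.3² + 23.5² + 22.7² + 2·[9.3·23.5·0.69 + 9.3·22.7·0.47 + 23.5·22.7·0.32] = 1154.03 + 841.45 = 1995.48.
Because errors are independent across components, Cov(Tᵢ,Tⱼ) = Cov(Xᵢ,Xⱼ); the off-diagonal part of the true-score variance is the same as above.
True-score variance = [9.3²·0.66 + 23.5²·0.84 + 22.7²·0.91] + 841.45 = 989.887 + 841.45 = 1831.34.
Reliability = 1831.34 / 1995.48 = 0.918.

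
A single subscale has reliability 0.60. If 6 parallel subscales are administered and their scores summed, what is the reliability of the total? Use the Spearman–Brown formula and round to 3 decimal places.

0.900

ρ_k = kρ / (1 + (k−1)ρ) = 6·0.60 / (1 + 5·0.60) = 3.600 / 4.000 = 0.900.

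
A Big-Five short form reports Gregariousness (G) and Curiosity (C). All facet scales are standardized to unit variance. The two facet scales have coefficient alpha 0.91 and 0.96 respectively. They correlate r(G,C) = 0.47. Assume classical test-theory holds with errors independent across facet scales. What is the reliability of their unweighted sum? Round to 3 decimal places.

0.956

Var(G+C) = 2 + 2·[0.47] = 2 + 0.94 = 2.94.
Under uncorrelated errors the observed covariances equal the true-score covariances, so only the own-variance terms attenuate.
True-score variance = [0.91 + 0.96] + 0.94 = 1.87 + 0.94 = 2.81.
Reliability = 2.81 / 2.94 = 0.956.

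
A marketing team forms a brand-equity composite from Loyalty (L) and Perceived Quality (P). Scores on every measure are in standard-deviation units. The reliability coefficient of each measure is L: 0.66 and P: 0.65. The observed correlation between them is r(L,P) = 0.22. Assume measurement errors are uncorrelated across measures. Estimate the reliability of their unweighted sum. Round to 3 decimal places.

Var(L+P) = 2 + 2·[0.22] = 2 + 0.44 = 2.44.
Because errors are independent across components, Cov(Tᵢ,Tⱼ) = Cov(Xᵢ,Xⱼ); the off-diagonal part of the true-score variance is the same as above.
True-score variance = [0.66 + 0.65] + 0.44 = 1.31 + 0.44 = 1.75.
Reliability = 1.75 / 2.44 = 0.717.

0.717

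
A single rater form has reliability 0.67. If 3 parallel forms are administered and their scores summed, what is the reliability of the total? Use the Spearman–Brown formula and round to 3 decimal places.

ρ_k = kρ / (1 + (k−1)ρ) = 3·0.67 / (1 + 2·0.67) = 2.010 / 2.340 = 0.859.

0.859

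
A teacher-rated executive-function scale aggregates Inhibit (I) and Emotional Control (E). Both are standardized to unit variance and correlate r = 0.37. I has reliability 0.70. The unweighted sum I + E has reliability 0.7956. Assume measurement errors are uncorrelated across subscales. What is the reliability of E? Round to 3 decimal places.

0.740

Var(I+E) = 2 + 2·0.37 = 2.740.
True-score variance = ρ_I + ρ_E + 2·0.37, so 0.7956 = (0.70 + ρ_E + 0.74) / 2.740.
ρ_E = 0.7956·2.740 − 0.70 − 0.74 = 0.740.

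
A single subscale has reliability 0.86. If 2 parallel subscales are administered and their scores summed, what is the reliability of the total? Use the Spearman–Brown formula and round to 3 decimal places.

ρ_k = kρ / (1 + (k−1)ρ) = 2·0.86 / (1 + 1·0.86) = 1.720 / 1.860 = 0.925.

0.925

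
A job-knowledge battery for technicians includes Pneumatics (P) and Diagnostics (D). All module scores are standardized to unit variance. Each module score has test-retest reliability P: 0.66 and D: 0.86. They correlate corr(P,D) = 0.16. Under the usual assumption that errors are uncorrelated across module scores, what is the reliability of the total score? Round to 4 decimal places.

0.7931

Var(P+D) = 2 + 2·[0.16] = 2 + 0.32 = 2.32.
Under uncorrelated errors the observed covariances equal the true-score covariances, so only the own-variance terms attenuate.
True-score variance = [0.66 + 0.86] + 0.32 = 1.52 + 0.32 = 1.84.
Reliability = 1.84 / 2.32 = 0.7931.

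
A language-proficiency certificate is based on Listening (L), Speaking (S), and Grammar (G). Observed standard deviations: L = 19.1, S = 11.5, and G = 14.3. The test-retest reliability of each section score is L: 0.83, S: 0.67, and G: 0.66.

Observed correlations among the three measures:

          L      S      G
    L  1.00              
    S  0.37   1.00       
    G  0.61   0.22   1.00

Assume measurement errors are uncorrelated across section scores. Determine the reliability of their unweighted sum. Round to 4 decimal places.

0.8620

Var(L+S+G) = 19.1² + 11.5² + 14.3² + 2·[19.1·11.5·0.37 + 19.1·14.3·0.61 + 11.5·14.3·0.22] = 701.55 + 568.118 = 1269.67.
Because errors are independent across components, Cov(Tᵢ,Tⱼ) = Cov(Xᵢ,Xⱼ); the off-diagonal part of the true-score variance is the same as above.
True-score variance = [19.1²·0.83 + 11.5²·0.67 + 14.3²·0.66] + 568.118 = 526.363 + 568.118 = 1094.48.
Reliability = 1094.48 / 1269.67 = 0.8620.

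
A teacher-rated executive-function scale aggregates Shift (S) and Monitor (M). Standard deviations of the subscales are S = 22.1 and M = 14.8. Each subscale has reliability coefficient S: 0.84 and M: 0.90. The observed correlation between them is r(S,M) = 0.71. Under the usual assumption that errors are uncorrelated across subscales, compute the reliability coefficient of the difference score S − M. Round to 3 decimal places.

Var(S−M) = 22.1² + 14.8² − 2·22.1·14.8·0.71 = 707.45 − 464.454 = 242.996.
With uncorrelated errors the cross-covariances are all true-score covariance, so they carry over unchanged; only the diagonal terms shrink to ρᵢσᵢ².
True-score variance = [22.1²·0.84 + 14.8²·0.90] − 464.454 = 607.4 − 464.454 = 142.947.
Reliability = 142.947 / 242.996 = 0.588.

0.588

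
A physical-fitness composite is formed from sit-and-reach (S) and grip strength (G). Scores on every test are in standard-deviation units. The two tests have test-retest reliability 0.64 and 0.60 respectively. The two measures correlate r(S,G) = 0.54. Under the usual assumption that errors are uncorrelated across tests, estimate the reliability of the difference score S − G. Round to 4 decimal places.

Var(S−G) = 1 + 1 − 2·0.54 = 2 − 1.08 = 0.92.
Because errors are independent across components, Cov(Tᵢ,Tⱼ) = Cov(Xᵢ,Xⱼ); the off-diagonal part of the true-score variance is the same as above.
True-score variance = [0.64 + 0.60] − 1.08 = 1.24 − 1.08 = 0.16.
Reliability = 0.16 / 0.92 = 0.1739.

0.1739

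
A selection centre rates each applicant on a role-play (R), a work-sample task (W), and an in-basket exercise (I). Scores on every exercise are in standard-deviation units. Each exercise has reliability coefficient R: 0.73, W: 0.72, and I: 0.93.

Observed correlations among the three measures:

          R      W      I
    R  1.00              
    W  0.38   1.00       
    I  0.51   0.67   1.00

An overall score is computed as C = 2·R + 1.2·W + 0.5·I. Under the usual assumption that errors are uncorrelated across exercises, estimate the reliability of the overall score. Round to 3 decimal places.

Var(C) = 2² + 1.2² + 0.5² + 2·[2.4·0.38 + 0.51 + 0.6·0.67] = 5.69 + 3.648 = 9.338.
With uncorrelated errors the cross-covariances are all true-score covariance, so they carry over unchanged; only the diagonal terms shrink to ρᵢσᵢ².
True-score variance = [2²·0.73 + 1.2²·0.72 + 0.5²·0.93] + 3.648 = 4.1893 + 3.648 = 7.8373.
Reliability = 7.8373 / 9.338 = 0.839.

0.839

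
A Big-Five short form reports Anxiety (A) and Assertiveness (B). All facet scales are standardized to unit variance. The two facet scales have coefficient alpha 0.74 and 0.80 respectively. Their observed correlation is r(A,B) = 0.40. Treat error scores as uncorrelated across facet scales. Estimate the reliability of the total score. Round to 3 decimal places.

0.836

Var(A+B) = 2 + 2·[0.40] = 2 + 0.8 = 2.8.
Under uncorrelated errors the observed covariances equal the true-score covariances, so only the own-variance terms attenuate.
True-score variance = [0.74 + 0.80] + 0.8 = 1.54 + 0.8 = 2.34.
Reliability = 2.34 / 2.8 = 0.836.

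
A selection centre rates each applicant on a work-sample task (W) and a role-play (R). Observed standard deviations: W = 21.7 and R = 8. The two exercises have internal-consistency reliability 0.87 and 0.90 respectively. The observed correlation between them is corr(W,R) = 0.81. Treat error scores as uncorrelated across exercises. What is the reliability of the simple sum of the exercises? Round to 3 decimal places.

0.917

Var(W+R) = 21.7² + 8² + 2·[21.7·8·0.81] = 534.89 + 281.232 = 816.122.
Under uncorrelated errors the observed covariances equal the true-score covariances, so only the own-variance terms attenuate.
True-score variance = [21.7²·0.87 + 8²·0.90] + 281.232 = 467.274 + 281.232 = 748.506.
Reliability = 748.506 / 816.122 = 0.917.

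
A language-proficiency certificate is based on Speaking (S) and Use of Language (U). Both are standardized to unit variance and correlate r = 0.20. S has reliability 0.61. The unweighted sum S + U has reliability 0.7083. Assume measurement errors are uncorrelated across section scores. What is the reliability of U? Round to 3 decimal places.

Var(S+U) = 2 + 2·0.20 = 2.400.
True-score variance = ρ_S + ρ_U + 2·0.20, so 0.7083 = (0.61 + ρ_U + 0.40) / 2.400.
ρ_U = 0.7083·2.400 − 0.61 − 0.40 = 0.690.

0.690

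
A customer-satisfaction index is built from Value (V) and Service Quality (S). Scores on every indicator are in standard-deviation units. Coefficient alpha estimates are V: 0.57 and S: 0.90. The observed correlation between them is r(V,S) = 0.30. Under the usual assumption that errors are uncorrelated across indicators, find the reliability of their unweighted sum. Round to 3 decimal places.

Var(V+S) = 2 + 2·[0.30] = 2 + 0.6 = 2.6.
Because errors are independent across components, Cov(Tᵢ,Tⱼ) = Cov(Xᵢ,Xⱼ); the off-diagonal part of the true-score variance is the same as above.
True-score variance = [0.57 + 0.90] + 0.6 = 1.47 + 0.6 = 2.07.
Reliability = 2.07 / 2.6 = 0.796.

0.796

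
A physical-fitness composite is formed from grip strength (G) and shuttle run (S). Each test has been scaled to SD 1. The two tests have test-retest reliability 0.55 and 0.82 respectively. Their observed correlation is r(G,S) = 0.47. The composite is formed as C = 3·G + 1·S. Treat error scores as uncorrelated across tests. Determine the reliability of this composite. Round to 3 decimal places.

0.670

Var(C) = 3² + 1 + 2·[3·0.47] = 10 + 2.82 = 12.82.
With uncorrelated errors the cross-covariances are all true-score covariance, so they carry over unchanged; only the diagonal terms shrink to ρᵢσᵢ².
True-score variance = [3²·0.55 + 0.82] + 2.82 = 5.77 + 2.82 = 8.59.
Reliability = 8.59 / 12.82 = 0.670.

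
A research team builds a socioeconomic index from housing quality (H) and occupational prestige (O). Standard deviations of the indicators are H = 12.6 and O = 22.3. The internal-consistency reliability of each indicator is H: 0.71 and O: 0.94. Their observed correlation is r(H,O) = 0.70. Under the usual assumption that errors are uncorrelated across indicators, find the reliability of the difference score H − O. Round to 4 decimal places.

Var(H−O) = 12.6² + 22.3² − 2·12.6·22.3·0.70 = 656.05 − 393.372 = 262.678.
Because errors are independent across components, Cov(Tᵢ,Tⱼ) = Cov(Xᵢ,Xⱼ); the off-diagonal part of the true-score variance is the same as above.
True-score variance = [12.6²·0.71 + 22.3²·0.94] − 393.372 = 580.172 − 393.372 = 186.8.
Reliability = 186.8 / 262.678 = 0.7111.

0.7111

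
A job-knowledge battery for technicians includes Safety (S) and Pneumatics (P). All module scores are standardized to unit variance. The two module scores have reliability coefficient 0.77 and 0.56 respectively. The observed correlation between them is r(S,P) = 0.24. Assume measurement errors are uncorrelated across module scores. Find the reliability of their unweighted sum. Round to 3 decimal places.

0.730

Var(S+P) = 2 + 2·[0.24] = 2 + 0.48 = 2.48.
With uncorrelated errors the cross-covariances are all true-score covariance, so they carry over unchanged; only the diagonal terms shrink to ρᵢσᵢ².
True-score variance = [0.77 + 0.56] + 0.48 = 1.33 + 0.48 = 1.81.
Reliability = 1.81 / 2.48 = 0.730.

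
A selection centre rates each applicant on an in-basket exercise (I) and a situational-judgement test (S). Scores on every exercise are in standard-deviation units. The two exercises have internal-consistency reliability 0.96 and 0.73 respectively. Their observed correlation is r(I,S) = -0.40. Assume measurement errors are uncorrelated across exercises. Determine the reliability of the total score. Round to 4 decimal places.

0.7417

Var(I+S) = 2 + 2·[(-0.40)] = 2 − 0.8 = 1.2.
Because errors are independent across components, Cov(Tᵢ,Tⱼ) = Cov(Xᵢ,Xⱼ); the off-diagonal part of the true-score variance is the same as above.
True-score variance = [0.96 + 0.73] − 0.8 = 1.69 − 0.8 = 0.89.
Reliability = 0.89 / 1.2 = 0.7417.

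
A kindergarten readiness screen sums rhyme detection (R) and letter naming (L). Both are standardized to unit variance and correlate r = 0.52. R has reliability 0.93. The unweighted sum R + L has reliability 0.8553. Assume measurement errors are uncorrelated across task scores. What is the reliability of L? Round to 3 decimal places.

Var(R+L) = 2 + 2·0.52 = 3.040.
True-score variance = ρ_R + ρ_L + 2·0.52, so 0.8553 = (0.93 + ρ_L + 1.04) / 3.040.
ρ_L = 0.8553·3.040 − 0.93 − 1.04 = 0.630.

0.630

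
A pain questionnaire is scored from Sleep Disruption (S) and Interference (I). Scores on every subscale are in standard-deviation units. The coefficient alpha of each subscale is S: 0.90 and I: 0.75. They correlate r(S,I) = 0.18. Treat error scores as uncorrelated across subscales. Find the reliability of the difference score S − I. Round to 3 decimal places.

0.787

Var(S−I) = 1 + 1 − 2·0.18 = 2 − 0.36 = 1.64.
Because errors are independent across components, Cov(Tᵢ,Tⱼ) = Cov(Xᵢ,Xⱼ); the off-diagonal part of the true-score variance is the same as above.
True-score variance = [0.90 + 0.75] − 0.36 = 1.65 − 0.36 = 1.29.
Reliability = 1.29 / 1.64 = 0.787.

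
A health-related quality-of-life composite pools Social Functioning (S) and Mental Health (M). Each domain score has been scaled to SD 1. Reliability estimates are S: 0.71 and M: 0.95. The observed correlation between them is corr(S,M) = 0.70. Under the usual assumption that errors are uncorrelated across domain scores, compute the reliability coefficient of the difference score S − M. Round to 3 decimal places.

0.433

Var(S−M) = 1 + 1 − 2·0.70 = 2 − 1.4 = 0.6.
With uncorrelated errors the cross-covariances are all true-score covariance, so they carry over unchanged; only the diagonal terms shrink to ρᵢσᵢ².
True-score variance = [0.71 + 0.95] − 1.4 = 1.66 − 1.4 = 0.26.
Reliability = 0.26 / 0.6 = 0.433.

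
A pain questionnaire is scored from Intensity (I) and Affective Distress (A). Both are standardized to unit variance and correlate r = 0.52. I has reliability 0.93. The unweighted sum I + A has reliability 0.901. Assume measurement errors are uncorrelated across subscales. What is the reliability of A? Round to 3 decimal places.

0.769

Var(I+A) = 2 + 2·0.52 = 3.040.
True-score variance = ρ_I + ρ_A + 2·0.52, so 0.901 = (0.93 + ρ_A + 1.04) / 3.040.
ρ_A = 0.901·3.040 − 0.93 − 1.04 = 0.769.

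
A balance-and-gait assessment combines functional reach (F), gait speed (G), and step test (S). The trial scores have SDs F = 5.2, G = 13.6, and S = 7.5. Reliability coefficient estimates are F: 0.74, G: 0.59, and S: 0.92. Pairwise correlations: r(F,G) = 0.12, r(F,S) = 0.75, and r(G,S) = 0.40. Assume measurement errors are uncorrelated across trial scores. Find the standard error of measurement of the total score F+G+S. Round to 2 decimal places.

9.35

Var(total) = 268.25 + 157.073 = 425.323.
True-score variance = 180.886 + 157.073 = 337.959, so reliability = 0.7946.
Error variance = 425.323 − 337.959 = 87.364; SEM = √87.364 = 9.35.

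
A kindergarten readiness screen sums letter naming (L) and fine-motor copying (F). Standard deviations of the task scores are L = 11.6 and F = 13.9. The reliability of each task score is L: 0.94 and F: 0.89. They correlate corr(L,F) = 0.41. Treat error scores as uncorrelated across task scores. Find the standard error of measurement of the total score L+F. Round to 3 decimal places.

Var(total) = 327.77 + 132.217 = 459.987.
True-score variance = 298.443 + 132.217 = 430.66, so reliability = 0.9362.
Error variance = 459.987 − 430.66 = 29.3267; SEM = √29.3267 = 5.415.

5.415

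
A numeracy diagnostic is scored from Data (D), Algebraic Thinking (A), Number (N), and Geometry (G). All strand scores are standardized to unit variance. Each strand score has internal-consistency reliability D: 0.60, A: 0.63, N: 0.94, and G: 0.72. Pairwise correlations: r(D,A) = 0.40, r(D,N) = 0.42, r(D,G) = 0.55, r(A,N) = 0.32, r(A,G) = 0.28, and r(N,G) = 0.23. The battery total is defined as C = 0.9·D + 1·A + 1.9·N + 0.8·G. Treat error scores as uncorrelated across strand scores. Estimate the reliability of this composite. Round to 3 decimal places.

Var(C) = 0.9² + 1 + 1.9² + 0.8² + 2·[0.9·0.40 + 1.71·0.42 + 0.72·0.55 + 1.9·0.32 + 0.8·0.28 + 1.52·0.23] = 6.06 + 5.3116 = 11.3716.
Under uncorrelated errors the observed covariances equal the true-score covariances, so only the own-variance terms attenuate.
True-score variance = [0.9²·0.60 + 0.63 + 1.9²·0.94 + 0.8²·0.72] + 5.3116 = 4.9702 + 5.3116 = 10.2818.
Reliability = 10.2818 / 11.3716 = 0.904.

0.904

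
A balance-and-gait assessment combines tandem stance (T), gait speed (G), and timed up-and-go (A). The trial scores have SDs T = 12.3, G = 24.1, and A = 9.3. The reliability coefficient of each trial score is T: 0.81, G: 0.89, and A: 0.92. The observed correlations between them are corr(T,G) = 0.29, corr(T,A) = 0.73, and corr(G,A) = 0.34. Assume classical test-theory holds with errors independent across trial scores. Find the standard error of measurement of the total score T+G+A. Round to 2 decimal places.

Var(total) = 818.59 + 491.347 = 1309.94.
True-score variance = 719.037 + 491.347 = 1210.38, so reliability = 0.9240.
Error variance = 1309.94 − 1210.38 = 99.5534; SEM = √99.5534 = 9.98.

9.98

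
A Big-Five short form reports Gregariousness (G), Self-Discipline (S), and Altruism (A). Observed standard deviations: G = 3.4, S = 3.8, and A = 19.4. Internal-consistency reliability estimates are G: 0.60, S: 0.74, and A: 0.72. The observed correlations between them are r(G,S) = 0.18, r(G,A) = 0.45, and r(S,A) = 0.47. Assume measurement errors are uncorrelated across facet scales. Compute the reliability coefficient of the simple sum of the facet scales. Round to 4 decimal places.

Var(G+S+A) = 3.4² + 3.8² + 19.4² + 2·[3.4·3.8·0.18 + 3.4·19.4·0.45 + 3.8·19.4·0.47] = 402.36 + 133.312 = 535.672.
With uncorrelated errors the cross-covariances are all true-score covariance, so they carry over unchanged; only the diagonal terms shrink to ρᵢσᵢ².
True-score variance = [3.4²·0.60 + 3.8²·0.74 + 19.4²·0.72] + 133.312 = 288.601 + 133.312 = 421.913.
Reliability = 421.913 / 535.672 = 0.7876.

0.7876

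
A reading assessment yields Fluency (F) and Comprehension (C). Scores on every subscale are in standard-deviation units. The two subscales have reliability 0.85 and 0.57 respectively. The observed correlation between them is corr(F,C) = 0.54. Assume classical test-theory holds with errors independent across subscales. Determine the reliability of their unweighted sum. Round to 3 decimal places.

Var(F+C) = 2 + 2·[0.54] = 2 + 1.08 = 3.08.
With uncorrelated errors the cross-covariances are all true-score covariance, so they carry over unchanged; only the diagonal terms shrink to ρᵢσᵢ².
True-score variance = [0.85 + 0.57] + 1.08 = 1.42 + 1.08 = 2.5.
Reliability = 2.5 / 3.08 = 0.812.

0.812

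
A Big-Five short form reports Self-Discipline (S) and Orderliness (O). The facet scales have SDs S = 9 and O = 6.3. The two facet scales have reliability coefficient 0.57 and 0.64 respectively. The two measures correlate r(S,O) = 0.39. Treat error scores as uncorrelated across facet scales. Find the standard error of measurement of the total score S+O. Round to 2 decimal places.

Var(total) = 120.69 + 44.226 = 164.916.
True-score variance = 71.5716 + 44.226 = 115.798, so reliability = 0.7022.
Error variance = 164.916 − 115.798 = 49.1184; SEM = √49.1184 = 7.01.

7.01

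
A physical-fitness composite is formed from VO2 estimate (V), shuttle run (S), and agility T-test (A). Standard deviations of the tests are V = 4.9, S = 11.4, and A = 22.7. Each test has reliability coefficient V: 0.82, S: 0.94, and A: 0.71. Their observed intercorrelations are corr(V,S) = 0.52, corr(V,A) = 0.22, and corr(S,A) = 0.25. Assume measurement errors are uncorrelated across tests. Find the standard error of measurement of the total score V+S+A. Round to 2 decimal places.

Var(total) = 669.26 + 236.426 = 905.686.
True-score variance = 507.706 + 236.426 = 744.132, so reliability = 0.8216.
Error variance = 905.686 − 744.132 = 161.554; SEM = √161.554 = 12.71.

12.71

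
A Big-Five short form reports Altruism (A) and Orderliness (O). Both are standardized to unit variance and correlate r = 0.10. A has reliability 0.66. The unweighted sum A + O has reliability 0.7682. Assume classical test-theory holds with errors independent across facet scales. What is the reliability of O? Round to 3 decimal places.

Var(A+O) = 2 + 2·0.10 = 2.200.
True-score variance = ρ_A + ρ_O + 2·0.10, so 0.7682 = (0.66 + ρ_O + 0.20) / 2.200.
ρ_O = 0.7682·2.200 − 0.66 − 0.20 = 0.830.

0.830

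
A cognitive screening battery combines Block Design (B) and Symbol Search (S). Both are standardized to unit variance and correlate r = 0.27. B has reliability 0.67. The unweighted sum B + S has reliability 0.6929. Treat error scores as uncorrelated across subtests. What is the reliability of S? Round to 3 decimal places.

Var(B+S) = 2 + 2·0.27 = 2.540.
True-score variance = ρ_B + ρ_S + 2·0.27, so 0.6929 = (0.67 + ρ_S + 0.54) / 2.540.
ρ_S = 0.6929·2.540 − 0.67 − 0.54 = 0.550.

0.550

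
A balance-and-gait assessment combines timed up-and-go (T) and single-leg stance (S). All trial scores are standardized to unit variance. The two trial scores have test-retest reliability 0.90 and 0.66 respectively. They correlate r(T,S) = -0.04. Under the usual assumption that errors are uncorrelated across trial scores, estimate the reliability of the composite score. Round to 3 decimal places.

Var(T+S) = 2 + 2·[(-0.04)] = 2 − 0.08 = 1.92.
With uncorrelated errors the cross-covariances are all true-score covariance, so they carry over unchanged; only the diagonal terms shrink to ρᵢσᵢ².
True-score variance = [0.90 + 0.66] − 0.08 = 1.56 − 0.08 = 1.48.
Reliability = 1.48 / 1.92 = 0.771.

0.771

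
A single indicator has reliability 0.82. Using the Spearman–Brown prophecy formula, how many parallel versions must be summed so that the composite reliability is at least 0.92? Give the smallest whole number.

3

k ≥ ρ*(1−ρ₁)/(ρ₁(1−ρ*)) = 0.92·0.18 / (0.82·0.08) = 2.524.
Smallest integer k = 3.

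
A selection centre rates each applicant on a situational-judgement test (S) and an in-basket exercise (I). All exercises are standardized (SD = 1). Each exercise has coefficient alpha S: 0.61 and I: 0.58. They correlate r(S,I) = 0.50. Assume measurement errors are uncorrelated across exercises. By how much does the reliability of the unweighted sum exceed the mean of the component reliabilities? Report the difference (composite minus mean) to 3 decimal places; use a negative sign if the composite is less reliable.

0.135

Var(sum) = 2 + 1 = 3; true-score variance = 1.19 + 1 = 2.19; composite reliability = 0.7300.
Mean component reliability = 0.5950.
Difference = 0.7300 − 0.5950 = 0.135.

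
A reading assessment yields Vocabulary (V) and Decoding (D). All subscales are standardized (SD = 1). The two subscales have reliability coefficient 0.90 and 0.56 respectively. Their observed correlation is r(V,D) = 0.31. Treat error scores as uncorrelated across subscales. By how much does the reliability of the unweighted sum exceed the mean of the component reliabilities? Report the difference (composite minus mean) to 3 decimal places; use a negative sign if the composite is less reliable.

Var(sum) = 2 + 0.62 = 2.62; true-score variance = 1.46 + 0.62 = 2.08; composite reliability = 0.7939.
Mean component reliability = 0.7300.
Difference = 0.7939 − 0.7300 = 0.064.

0.064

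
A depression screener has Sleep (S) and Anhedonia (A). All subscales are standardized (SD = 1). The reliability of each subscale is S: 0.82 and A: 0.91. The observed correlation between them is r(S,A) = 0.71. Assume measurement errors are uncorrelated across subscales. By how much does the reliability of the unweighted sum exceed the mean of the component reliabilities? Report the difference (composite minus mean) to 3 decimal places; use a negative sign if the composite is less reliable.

0.056

Var(sum) = 2 + 1.42 = 3.42; true-score variance = 1.73 + 1.42 = 3.15; composite reliability = 0.9211.
Mean component reliability = 0.8650.
Difference = 0.9211 − 0.8650 = 0.056.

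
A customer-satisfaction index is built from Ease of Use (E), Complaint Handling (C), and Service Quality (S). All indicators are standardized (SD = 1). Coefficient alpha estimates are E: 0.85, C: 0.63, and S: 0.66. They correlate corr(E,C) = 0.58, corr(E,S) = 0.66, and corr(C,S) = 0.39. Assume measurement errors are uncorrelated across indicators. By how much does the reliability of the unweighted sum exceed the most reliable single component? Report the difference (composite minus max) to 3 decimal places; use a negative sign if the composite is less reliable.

0.013

Var(sum) = 3 + 3.26 = 6.26; true-score variance = 2.14 + 3.26 = 5.4; composite reliability = 0.8626.
Max component reliability = 0.8500.
Difference = 0.8626 − 0.8500 = 0.013.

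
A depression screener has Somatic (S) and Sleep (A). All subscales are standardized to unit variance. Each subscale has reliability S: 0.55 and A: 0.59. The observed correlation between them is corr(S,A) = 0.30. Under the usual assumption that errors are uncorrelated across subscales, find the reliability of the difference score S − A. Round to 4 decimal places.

Var(S−A) = 1 + 1 − 2·0.30 = 2 − 0.6 = 1.4.
With uncorrelated errors the cross-covariances are all true-score covariance, so they carry over unchanged; only the diagonal terms shrink to ρᵢσᵢ².
True-score variance = [0.55 + 0.59] − 0.6 = 1.14 − 0.6 = 0.54.
Reliability = 0.54 / 1.4 = 0.3857.

0.3857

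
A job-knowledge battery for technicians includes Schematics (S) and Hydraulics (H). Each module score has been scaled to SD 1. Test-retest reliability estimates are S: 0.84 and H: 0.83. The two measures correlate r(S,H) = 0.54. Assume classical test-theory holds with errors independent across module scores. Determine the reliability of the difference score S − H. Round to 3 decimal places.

0.641

Var(S−H) = 1 + 1 − 2·0.54 = 2 − 1.08 = 0.92.
With uncorrelated errors the cross-covariances are all true-score covariance, so they carry over unchanged; only the diagonal terms shrink to ρᵢσᵢ².
True-score variance = [0.84 + 0.83] − 1.08 = 1.67 − 1.08 = 0.59.
Reliability = 0.59 / 0.92 = 0.641.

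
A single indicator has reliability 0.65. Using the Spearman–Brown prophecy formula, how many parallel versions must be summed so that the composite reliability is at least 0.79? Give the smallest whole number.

k ≥ ρ*(1−ρ₁)/(ρ₁(1−ρ*)) = 0.79·0.35 / (0.65·0.21) = 2.026.
Smallest integer k = 3.

3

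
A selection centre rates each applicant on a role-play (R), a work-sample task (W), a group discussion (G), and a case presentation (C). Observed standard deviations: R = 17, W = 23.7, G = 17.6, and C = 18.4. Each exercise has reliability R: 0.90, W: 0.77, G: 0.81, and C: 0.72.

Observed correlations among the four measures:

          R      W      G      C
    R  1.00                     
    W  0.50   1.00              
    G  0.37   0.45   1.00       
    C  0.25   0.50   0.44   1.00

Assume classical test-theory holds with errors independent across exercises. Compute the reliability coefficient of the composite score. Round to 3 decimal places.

0.908

Var(R+W+G+C) = 17² + 23.7² + 17.6² + 18.4² + 2·[17·23.7·0.50 + 17·17.6·0.37 + 17·18.4·0.25 + 23.7·17.6·0.45 + 23.7·18.4·0.50 + 17.6·18.4·0.44] = 1499.01 + 1877.18 = 3376.19.
With uncorrelated errors the cross-covariances are all true-score covariance, so they carry over unchanged; only the diagonal terms shrink to ρᵢσᵢ².
True-score variance = [17²·0.90 + 23.7²·0.77 + 17.6²·0.81 + 18.4²·0.72] + 1877.18 = 1187.27 + 1877.18 = 3064.45.
Reliability = 3064.45 / 3376.19 = 0.908.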